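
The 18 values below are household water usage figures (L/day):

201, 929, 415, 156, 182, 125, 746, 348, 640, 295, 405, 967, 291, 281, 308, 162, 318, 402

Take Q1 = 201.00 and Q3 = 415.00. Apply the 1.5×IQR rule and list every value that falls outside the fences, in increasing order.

IQR = Q3 − Q1 = 415.00 − 201.00 = 214.00.
Lower fence = Q1 − 1.5·IQR = 201.00 − 321.00 = -120.00.
Upper fence = Q3 + 1.5·IQR = 415.00 + 321.00 = 736.00.
746 > 736.00 → outlier.
929 > 736.00 → outlier.
967 > 736.00 → outlier.
All remaining values lie within [-120.00, 736.00].

746, 929, 967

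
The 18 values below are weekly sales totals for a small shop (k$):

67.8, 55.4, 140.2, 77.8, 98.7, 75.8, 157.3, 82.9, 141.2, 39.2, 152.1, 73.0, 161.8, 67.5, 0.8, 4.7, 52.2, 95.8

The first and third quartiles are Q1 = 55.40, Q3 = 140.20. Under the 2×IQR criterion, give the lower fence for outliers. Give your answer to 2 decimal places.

IQR = Q3 − Q1 = 140.20 − 55.40 = 84.80.
Lower fence = Q1 − 2·IQR = 55.40 − 169.60 = -114.20.
Upper fence = Q3 + 2·IQR = 140.20 + 169.60 = 309.80.

-114.20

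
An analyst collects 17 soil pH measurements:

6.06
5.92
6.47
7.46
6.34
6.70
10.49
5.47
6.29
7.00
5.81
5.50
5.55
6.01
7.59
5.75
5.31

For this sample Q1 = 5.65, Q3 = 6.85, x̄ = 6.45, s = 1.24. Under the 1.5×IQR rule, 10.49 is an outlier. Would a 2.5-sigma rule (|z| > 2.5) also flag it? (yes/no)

z = (10.49 − 6.45) / 1.24 = 3.26.
|z| = 3.26 > 2.5.

yes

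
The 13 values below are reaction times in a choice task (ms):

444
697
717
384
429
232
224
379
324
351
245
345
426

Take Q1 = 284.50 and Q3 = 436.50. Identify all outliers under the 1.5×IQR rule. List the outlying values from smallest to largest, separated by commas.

IQR = Q3 − Q1 = 436.50 − 284.50 = 152.00.
Lower fence = Q1 − 1.5·IQR = 284.50 − 228.00 = 56.50.
Upper fence = Q3 + 1.5·IQR = 436.50 + 228.00 = 664.50.
697 > 664.50 → outlier.
717 > 664.50 → outlier.
All remaining values lie within [56.50, 664.50].

697, 717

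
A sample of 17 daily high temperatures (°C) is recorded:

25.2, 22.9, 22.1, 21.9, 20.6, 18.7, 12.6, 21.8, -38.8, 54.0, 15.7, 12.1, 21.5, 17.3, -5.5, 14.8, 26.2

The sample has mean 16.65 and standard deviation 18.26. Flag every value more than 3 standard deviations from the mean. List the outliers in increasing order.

-38.8

Cutoffs at x̄ ± 3s: 16.65 ± 3·18.26 = [-38.13, 71.43].
-38.8: z = -3.04, |z| > 3 → outlier.
Every other value lies within [-38.13, 71.43].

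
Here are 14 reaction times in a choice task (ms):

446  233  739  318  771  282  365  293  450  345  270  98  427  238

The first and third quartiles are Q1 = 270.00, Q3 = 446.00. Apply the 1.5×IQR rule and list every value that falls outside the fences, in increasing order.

739, 771

IQR = Q3 − Q1 = 446.00 − 270.00 = 176.00.
Lower fence = Q1 − 1.5·IQR = 270.00 − 264.00 = 6.00.
Upper fence = Q3 + 1.5·IQR = 446.00 + 264.00 = 710.00.
739 > 710.00 → outlier.
771 > 710.00 → outlier.
All remaining values lie within [6.00, 710.00].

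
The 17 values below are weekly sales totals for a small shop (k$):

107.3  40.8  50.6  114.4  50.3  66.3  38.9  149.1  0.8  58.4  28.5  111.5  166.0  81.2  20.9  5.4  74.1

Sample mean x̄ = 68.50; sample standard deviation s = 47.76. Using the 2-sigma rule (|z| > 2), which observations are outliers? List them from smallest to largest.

Cutoffs at x̄ ± 2s: 68.50 ± 2·47.76 = [-27.02, 164.02].
166.0: z = 2.04, |z| > 2 → outlier.
Every other value lies within [-27.02, 164.02].

166.0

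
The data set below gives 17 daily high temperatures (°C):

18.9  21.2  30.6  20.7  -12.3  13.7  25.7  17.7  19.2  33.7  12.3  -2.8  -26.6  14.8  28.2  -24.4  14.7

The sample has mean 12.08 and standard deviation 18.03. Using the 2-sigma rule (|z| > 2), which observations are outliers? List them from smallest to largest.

-26.6, -24.4

Cutoffs at x̄ ± 2s: 12.08 ± 2·18.03 = [-23.98, 48.14].
-26.6: z = -2.15, |z| > 2 → outlier.
-24.4: z = -2.02, |z| > 2 → outlier.
Every other value lies within [-23.98, 48.14].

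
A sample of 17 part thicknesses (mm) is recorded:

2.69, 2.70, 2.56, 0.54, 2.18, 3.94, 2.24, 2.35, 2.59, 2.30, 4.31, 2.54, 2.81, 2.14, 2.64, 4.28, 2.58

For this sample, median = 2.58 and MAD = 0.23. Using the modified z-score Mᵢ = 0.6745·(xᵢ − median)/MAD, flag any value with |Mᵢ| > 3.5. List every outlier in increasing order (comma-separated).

|Mᵢ| > 3.5 ⇔ |xᵢ − 2.58| > 3.5·0.23/0.6745 = 1.19.
So outliers lie outside [1.39, 3.77].
0.54: M = -5.98 → outlier.
3.94: M = 3.99 → outlier.
4.28: M = 4.99 → outlier.
4.31: M = 5.07 → outlier.

0.54, 3.94, 4.28, 4.31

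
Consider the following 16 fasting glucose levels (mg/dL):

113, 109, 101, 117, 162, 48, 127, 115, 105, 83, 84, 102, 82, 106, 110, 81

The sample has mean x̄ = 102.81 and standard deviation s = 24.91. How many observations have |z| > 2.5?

Cutoffs: x̄ ± 2.5s = [40.535, 165.085].
Every value lies within the cutoffs.

0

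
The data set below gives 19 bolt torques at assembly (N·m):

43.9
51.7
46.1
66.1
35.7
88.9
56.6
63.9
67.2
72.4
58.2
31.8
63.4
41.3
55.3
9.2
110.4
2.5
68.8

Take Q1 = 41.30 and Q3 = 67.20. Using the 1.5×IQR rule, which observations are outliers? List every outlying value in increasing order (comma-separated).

110.4

IQR = Q3 − Q1 = 67.20 − 41.30 = 25.90.
Lower fence = Q1 − 1.5·IQR = 41.30 − 38.85 = 2.45.
Upper fence = Q3 + 1.5·IQR = 67.20 + 38.85 = 106.05.
110.4 > 106.05 → outlier.
All remaining values lie within [2.45, 106.05].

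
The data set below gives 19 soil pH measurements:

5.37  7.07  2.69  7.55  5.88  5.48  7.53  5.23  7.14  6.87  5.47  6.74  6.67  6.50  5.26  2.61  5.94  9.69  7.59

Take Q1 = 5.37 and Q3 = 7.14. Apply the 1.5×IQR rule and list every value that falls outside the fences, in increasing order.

IQR = Q3 − Q1 = 7.14 − 5.37 = 1.77.
Lower fence = Q1 − 1.5·IQR = 5.37 − 2.655 = 2.715.
Upper fence = Q3 + 1.5·IQR = 7.14 + 2.655 = 9.795.
2.61 < 2.715 → outlier.
2.69 < 2.715 → outlier.
All remaining values lie within [2.715, 9.795].

2.61, 2.69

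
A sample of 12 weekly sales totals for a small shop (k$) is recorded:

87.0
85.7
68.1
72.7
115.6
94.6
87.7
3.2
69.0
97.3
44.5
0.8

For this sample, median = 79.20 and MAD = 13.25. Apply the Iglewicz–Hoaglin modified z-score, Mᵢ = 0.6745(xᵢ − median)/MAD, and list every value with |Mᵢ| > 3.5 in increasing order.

0.8, 3.2

|Mᵢ| > 3.5 ⇔ |xᵢ − 79.20| > 3.5·13.25/0.6745 = 68.75.
So outliers lie outside [10.45, 147.95].
0.8: M = -3.99 → outlier.
3.2: M = -3.87 → outlier.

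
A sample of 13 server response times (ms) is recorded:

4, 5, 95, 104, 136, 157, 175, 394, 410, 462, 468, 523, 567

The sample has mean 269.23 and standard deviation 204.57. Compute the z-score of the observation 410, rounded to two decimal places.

0.69

z = (410 − 269.23) / 204.57 = 0.69.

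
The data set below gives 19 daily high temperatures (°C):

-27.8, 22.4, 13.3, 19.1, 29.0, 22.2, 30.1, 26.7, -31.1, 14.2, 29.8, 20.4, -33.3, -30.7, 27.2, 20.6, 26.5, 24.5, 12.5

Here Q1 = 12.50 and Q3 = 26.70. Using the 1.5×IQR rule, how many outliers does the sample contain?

4

IQR = 14.20; fences at 12.50 − 21.30 = -8.80 and 26.70 + 21.30 = 48.00.
Outside the cutoffs: -33.3, -31.1, -30.7, -27.8.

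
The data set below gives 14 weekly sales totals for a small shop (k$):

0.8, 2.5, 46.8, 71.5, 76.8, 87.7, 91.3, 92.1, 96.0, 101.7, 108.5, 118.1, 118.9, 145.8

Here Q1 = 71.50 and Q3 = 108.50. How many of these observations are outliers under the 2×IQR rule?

0

IQR = 37.00; fences at 71.50 − 74.00 = -2.50 and 108.50 + 74.00 = 182.50.
Every value lies within the cutoffs.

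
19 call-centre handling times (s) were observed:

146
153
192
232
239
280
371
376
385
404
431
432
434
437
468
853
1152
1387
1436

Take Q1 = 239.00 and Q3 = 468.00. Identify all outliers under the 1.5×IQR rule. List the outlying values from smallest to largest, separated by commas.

IQR = Q3 − Q1 = 468.00 − 239.00 = 229.00.
Lower fence = Q1 − 1.5·IQR = 239.00 − 343.50 = -104.50.
Upper fence = Q3 + 1.5·IQR = 468.00 + 343.50 = 811.50.
853 > 811.50 → outlier.
1152 > 811.50 → outlier.
1387 > 811.50 → outlier.
1436 > 811.50 → outlier.
All remaining values lie within [-104.50, 811.50].

853, 1152, 1387, 1436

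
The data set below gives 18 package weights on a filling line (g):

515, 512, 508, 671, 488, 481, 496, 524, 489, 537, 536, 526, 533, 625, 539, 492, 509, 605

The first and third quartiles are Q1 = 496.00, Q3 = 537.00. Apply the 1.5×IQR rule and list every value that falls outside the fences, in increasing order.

IQR = Q3 − Q1 = 537.00 − 496.00 = 41.00.
Lower fence = Q1 − 1.5·IQR = 496.00 − 61.50 = 434.50.
Upper fence = Q3 + 1.5·IQR = 537.00 + 61.50 = 598.50.
605 > 598.50 → outlier.
625 > 598.50 → outlier.
671 > 598.50 → outlier.
All remaining values lie within [434.50, 598.50].

605, 625, 671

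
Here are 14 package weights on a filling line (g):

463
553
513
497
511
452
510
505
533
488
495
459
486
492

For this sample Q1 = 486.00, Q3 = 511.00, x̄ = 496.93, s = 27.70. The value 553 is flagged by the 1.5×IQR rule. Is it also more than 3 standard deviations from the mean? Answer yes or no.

no

z = (553 − 496.93) / 27.70 = 2.02.
|z| = 2.02 ≤ 3.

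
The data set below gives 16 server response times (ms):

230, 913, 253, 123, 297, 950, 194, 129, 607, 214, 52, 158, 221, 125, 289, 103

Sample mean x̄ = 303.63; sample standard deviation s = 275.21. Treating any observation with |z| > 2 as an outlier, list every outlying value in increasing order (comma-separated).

Cutoffs at x̄ ± 2s: 303.63 ± 2·275.21 = [-246.79, 854.05].
913: z = 2.21, |z| > 2 → outlier.
950: z = 2.35, |z| > 2 → outlier.
Every other value lies within [-246.79, 854.05].

913, 950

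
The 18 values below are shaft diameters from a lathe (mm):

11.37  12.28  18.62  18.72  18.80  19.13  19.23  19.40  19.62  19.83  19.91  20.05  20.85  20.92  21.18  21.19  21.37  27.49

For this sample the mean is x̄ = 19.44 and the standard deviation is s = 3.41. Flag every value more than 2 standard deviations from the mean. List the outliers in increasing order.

Cutoffs at x̄ ± 2s: 19.44 ± 2·3.41 = [12.62, 26.26].
11.37: z = -2.37, |z| > 2 → outlier.
12.28: z = -2.10, |z| > 2 → outlier.
27.49: z = 2.36, |z| > 2 → outlier.
Every other value lies within [12.62, 26.26].

11.37, 12.28, 27.49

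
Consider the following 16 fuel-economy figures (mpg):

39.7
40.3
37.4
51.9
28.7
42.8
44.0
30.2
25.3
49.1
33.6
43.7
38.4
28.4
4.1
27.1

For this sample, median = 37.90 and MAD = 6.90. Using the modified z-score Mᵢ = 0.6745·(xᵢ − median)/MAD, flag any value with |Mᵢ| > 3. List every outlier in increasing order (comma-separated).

|Mᵢ| > 3 ⇔ |xᵢ − 37.90| > 3·6.90/0.6745 = 30.69.
So outliers lie outside [7.21, 68.59].
4.1: M = -3.30 → outlier.

4.1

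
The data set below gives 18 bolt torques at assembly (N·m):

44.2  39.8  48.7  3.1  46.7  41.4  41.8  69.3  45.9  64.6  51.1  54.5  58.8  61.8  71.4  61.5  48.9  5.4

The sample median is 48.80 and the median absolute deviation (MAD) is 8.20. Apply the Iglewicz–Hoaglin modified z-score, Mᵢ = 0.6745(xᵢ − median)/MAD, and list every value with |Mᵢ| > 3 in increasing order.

|Mᵢ| > 3 ⇔ |xᵢ − 48.80| > 3·8.20/0.6745 = 36.47.
So outliers lie outside [12.33, 85.27].
3.1: M = -3.76 → outlier.
5.4: M = -3.57 → outlier.

3.1, 5.4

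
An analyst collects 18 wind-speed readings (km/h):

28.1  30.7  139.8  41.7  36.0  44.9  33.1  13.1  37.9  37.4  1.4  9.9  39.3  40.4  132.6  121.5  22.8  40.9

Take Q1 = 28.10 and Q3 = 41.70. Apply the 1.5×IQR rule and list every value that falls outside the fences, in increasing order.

IQR = Q3 − Q1 = 41.70 − 28.10 = 13.60.
Lower fence = Q1 − 1.5·IQR = 28.10 − 20.40 = 7.70.
Upper fence = Q3 + 1.5·IQR = 41.70 + 20.40 = 62.10.
1.4 < 7.70 → outlier.
121.5 > 62.10 → outlier.
132.6 > 62.10 → outlier.
139.8 > 62.10 → outlier.
All remaining values lie within [7.70, 62.10].

1.4, 121.5, 132.6, 139.8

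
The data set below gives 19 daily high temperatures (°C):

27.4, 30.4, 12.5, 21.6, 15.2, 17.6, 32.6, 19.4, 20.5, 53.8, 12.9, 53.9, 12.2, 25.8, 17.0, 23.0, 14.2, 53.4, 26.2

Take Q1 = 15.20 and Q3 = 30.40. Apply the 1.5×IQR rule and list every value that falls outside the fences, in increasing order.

53.4, 53.8, 53.9

IQR = Q3 − Q1 = 30.40 − 15.20 = 15.20.
Lower fence = Q1 − 1.5·IQR = 15.20 − 22.80 = -7.60.
Upper fence = Q3 + 1.5·IQR = 30.40 + 22.80 = 53.20.
53.4 > 53.20 → outlier.
53.8 > 53.20 → outlier.
53.9 > 53.20 → outlier.
All remaining values lie within [-7.60, 53.20].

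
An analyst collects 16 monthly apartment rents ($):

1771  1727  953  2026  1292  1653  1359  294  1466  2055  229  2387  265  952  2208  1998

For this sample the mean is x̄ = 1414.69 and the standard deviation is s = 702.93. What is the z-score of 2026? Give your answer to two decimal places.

0.87

z = (2026 − 1414.69) / 702.93 = 0.87.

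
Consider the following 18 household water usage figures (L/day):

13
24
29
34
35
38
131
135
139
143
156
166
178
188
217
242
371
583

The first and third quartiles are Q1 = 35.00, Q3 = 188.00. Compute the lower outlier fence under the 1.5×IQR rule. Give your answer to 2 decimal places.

-194.50

IQR = Q3 − Q1 = 188.00 − 35.00 = 153.00.
Lower fence = Q1 − 1.5·IQR = 35.00 − 229.50 = -194.50.
Upper fence = Q3 + 1.5·IQR = 188.00 + 229.50 = 417.50.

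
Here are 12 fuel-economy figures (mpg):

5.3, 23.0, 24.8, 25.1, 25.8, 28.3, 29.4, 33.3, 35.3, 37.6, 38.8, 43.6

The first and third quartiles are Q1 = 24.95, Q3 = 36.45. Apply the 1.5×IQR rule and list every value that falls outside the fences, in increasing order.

5.3

IQR = Q3 − Q1 = 36.45 − 24.95 = 11.50.
Lower fence = Q1 − 1.5·IQR = 24.95 − 17.25 = 7.70.
Upper fence = Q3 + 1.5·IQR = 36.45 + 17.25 = 53.70.
5.3 < 7.70 → outlier.
All remaining values lie within [7.70, 53.70].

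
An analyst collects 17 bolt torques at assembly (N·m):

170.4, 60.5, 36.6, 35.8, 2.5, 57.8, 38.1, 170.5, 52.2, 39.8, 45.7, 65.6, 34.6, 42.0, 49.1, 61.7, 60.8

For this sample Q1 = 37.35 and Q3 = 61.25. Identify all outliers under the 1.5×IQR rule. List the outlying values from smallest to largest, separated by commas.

IQR = Q3 − Q1 = 61.25 − 37.35 = 23.90.
Lower fence = Q1 − 1.5·IQR = 37.35 − 35.85 = 1.50.
Upper fence = Q3 + 1.5·IQR = 61.25 + 35.85 = 97.10.
170.4 > 97.10 → outlier.
170.5 > 97.10 → outlier.
All remaining values lie within [1.50, 97.10].

170.4, 170.5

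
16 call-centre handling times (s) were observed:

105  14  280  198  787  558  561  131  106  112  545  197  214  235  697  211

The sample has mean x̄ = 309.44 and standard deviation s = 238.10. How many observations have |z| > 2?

1

Cutoffs: x̄ ± 2s = [-166.76, 785.64].
Outside the cutoffs: 787.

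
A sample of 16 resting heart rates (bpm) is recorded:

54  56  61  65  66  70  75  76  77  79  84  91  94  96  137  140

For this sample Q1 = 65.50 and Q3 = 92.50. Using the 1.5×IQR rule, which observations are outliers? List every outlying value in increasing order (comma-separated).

IQR = Q3 − Q1 = 92.50 − 65.50 = 27.00.
Lower fence = Q1 − 1.5·IQR = 65.50 − 40.50 = 25.00.
Upper fence = Q3 + 1.5·IQR = 92.50 + 40.50 = 133.00.
137 > 133.00 → outlier.
140 > 133.00 → outlier.
All remaining values lie within [25.00, 133.00].

137, 140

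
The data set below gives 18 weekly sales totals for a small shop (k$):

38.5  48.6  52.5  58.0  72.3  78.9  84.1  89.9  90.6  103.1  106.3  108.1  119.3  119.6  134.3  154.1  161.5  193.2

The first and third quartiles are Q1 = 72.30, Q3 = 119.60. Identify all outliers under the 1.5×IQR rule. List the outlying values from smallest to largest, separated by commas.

193.2

IQR = Q3 − Q1 = 119.60 − 72.30 = 47.30.
Lower fence = Q1 − 1.5·IQR = 72.30 − 70.95 = 1.35.
Upper fence = Q3 + 1.5·IQR = 119.60 + 70.95 = 190.55.
193.2 > 190.55 → outlier.
All remaining values lie within [1.35, 190.55].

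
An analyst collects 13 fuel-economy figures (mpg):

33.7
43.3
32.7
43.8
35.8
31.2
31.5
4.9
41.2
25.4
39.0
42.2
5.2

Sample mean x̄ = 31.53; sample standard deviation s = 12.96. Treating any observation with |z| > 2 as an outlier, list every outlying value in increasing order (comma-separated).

Cutoffs at x̄ ± 2s: 31.53 ± 2·12.96 = [5.61, 57.45].
4.9: z = -2.05, |z| > 2 → outlier.
5.2: z = -2.03, |z| > 2 → outlier.
Every other value lies within [5.61, 57.45].

4.9, 5.2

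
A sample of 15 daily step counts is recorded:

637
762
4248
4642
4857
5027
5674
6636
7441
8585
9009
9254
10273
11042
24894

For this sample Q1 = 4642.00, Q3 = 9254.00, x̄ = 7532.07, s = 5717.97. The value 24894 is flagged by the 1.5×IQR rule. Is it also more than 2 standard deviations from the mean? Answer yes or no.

yes

z = (24894 − 7532.07) / 5717.97 = 3.04.
|z| = 3.04 > 2.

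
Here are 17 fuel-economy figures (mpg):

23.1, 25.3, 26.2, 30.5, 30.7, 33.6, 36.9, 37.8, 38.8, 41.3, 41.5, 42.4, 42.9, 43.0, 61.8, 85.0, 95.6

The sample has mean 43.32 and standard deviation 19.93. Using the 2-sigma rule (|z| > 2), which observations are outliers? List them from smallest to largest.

85.0, 95.6

Cutoffs at x̄ ± 2s: 43.32 ± 2·19.93 = [3.46, 83.18].
85.0: z = 2.09, |z| > 2 → outlier.
95.6: z = 2.62, |z| > 2 → outlier.
Every other value lies within [3.46, 83.18].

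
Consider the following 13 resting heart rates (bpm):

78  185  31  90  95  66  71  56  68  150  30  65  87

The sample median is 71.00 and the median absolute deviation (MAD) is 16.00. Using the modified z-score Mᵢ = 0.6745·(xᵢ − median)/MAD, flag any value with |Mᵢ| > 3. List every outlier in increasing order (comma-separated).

150, 185

|Mᵢ| > 3 ⇔ |xᵢ − 71.00| > 3·16.00/0.6745 = 71.16.
So outliers lie outside [-0.16, 142.16].
150: M = 3.33 → outlier.
185: M = 4.81 → outlier.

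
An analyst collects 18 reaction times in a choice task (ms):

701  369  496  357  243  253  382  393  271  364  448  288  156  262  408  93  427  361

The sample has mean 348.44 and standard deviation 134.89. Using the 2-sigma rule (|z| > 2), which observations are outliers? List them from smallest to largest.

701

Cutoffs at x̄ ± 2s: 348.44 ± 2·134.89 = [78.66, 618.22].
701: z = 2.61, |z| > 2 → outlier.
Every other value lies within [78.66, 618.22].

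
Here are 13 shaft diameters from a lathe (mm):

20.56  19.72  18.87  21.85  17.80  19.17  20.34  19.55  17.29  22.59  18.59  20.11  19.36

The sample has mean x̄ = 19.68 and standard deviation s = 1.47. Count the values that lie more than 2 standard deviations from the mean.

0

Cutoffs: x̄ ± 2s = [16.74, 22.62].
Every value lies within the cutoffs.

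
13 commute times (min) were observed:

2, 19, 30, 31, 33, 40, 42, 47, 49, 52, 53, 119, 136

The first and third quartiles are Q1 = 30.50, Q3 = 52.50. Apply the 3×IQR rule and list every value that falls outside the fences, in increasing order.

119, 136

IQR = Q3 − Q1 = 52.50 − 30.50 = 22.00.
Lower fence = Q1 − 3·IQR = 30.50 − 66.00 = -35.50.
Upper fence = Q3 + 3·IQR = 52.50 + 66.00 = 118.50.
119 > 118.50 → outlier.
136 > 118.50 → outlier.
All remaining values lie within [-35.50, 118.50].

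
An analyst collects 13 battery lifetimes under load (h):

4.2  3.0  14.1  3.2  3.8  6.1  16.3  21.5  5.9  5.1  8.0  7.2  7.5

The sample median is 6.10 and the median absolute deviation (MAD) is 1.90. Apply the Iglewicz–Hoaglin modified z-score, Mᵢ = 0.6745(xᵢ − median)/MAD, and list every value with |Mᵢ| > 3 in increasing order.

16.3, 21.5

|Mᵢ| > 3 ⇔ |xᵢ − 6.10| > 3·1.90/0.6745 = 8.45.
So outliers lie outside [-2.35, 14.55].
16.3: M = 3.62 → outlier.
21.5: M = 5.47 → outlier.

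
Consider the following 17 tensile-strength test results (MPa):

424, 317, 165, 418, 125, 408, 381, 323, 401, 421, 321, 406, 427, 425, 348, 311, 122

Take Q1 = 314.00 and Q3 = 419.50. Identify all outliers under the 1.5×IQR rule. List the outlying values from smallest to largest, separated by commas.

122, 125

IQR = Q3 − Q1 = 419.50 − 314.00 = 105.50.
Lower fence = Q1 − 1.5·IQR = 314.00 − 158.25 = 155.75.
Upper fence = Q3 + 1.5·IQR = 419.50 + 158.25 = 577.75.
122 < 155.75 → outlier.
125 < 155.75 → outlier.
All remaining values lie within [155.75, 577.75].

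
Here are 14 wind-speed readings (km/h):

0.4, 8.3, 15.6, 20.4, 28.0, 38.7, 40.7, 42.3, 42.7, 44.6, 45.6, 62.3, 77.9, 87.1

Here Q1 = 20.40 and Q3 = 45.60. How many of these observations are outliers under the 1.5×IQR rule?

IQR = 25.20; fences at 20.40 − 37.80 = -17.40 and 45.60 + 37.80 = 83.40.
Outside the cutoffs: 87.1.

1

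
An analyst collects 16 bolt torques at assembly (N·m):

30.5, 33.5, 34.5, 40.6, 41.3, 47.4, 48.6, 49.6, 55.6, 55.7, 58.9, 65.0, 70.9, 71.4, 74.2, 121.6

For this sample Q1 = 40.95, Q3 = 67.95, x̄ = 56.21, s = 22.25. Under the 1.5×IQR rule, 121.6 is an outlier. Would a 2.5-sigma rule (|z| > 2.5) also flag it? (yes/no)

yes

z = (121.6 − 56.21) / 22.25 = 2.94.
|z| = 2.94 > 2.5.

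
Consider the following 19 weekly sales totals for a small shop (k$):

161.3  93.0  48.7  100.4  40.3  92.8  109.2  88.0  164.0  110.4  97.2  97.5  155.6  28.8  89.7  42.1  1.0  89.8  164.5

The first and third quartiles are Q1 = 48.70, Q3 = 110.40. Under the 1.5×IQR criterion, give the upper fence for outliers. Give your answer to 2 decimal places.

IQR = Q3 − Q1 = 110.40 − 48.70 = 61.70.
Lower fence = Q1 − 1.5·IQR = 48.70 − 92.55 = -43.85.
Upper fence = Q3 + 1.5·IQR = 110.40 + 92.55 = 202.95.

202.95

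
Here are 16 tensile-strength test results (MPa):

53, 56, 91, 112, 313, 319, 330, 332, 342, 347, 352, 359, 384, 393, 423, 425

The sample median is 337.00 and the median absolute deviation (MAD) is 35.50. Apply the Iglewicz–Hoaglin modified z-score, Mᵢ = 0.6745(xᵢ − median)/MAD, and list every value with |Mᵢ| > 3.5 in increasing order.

|Mᵢ| > 3.5 ⇔ |xᵢ − 337.00| > 3.5·35.50/0.6745 = 184.21.
So outliers lie outside [152.79, 521.21].
53: M = -5.40 → outlier.
56: M = -5.34 → outlier.
91: M = -4.67 → outlier.
112: M = -4.27 → outlier.

53, 56, 91, 112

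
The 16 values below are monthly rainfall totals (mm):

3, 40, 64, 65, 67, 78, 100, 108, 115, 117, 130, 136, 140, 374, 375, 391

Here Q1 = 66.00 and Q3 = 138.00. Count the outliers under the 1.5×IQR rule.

IQR = 72.00; fences at 66.00 − 108.00 = -42.00 and 138.00 + 108.00 = 246.00.
Outside the cutoffs: 374, 375, 391.

3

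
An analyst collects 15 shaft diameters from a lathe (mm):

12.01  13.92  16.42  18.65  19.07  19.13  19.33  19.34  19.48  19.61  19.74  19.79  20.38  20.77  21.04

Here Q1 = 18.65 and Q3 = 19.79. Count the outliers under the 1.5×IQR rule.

IQR = 1.14; fences at 18.65 − 1.71 = 16.94 and 19.79 + 1.71 = 21.50.
Outside the cutoffs: 12.01, 13.92, 16.42.

3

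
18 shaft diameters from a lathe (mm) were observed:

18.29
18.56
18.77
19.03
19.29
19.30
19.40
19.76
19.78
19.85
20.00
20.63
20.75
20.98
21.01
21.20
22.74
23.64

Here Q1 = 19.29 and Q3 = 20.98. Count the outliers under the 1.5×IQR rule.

IQR = 1.69; fences at 19.29 − 2.535 = 16.755 and 20.98 + 2.535 = 23.515.
Outside the cutoffs: 23.64.

1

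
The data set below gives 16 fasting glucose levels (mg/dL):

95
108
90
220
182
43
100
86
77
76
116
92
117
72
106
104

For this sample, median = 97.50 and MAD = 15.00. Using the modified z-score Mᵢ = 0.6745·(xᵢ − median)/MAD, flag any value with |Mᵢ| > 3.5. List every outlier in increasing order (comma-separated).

182, 220

|Mᵢ| > 3.5 ⇔ |xᵢ − 97.50| > 3.5·15.00/0.6745 = 77.84.
So outliers lie outside [19.66, 175.34].
182: M = 3.80 → outlier.
220: M = 5.51 → outlier.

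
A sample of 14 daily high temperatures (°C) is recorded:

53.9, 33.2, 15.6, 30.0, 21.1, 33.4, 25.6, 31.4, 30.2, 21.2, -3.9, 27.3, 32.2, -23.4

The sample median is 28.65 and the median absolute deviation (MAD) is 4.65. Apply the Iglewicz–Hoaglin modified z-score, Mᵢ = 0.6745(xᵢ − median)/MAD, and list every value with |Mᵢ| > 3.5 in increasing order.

|Mᵢ| > 3.5 ⇔ |xᵢ − 28.65| > 3.5·4.65/0.6745 = 24.13.
So outliers lie outside [4.52, 52.78].
-23.4: M = -7.55 → outlier.
-3.9: M = -4.72 → outlier.
53.9: M = 3.66 → outlier.

-23.4, -3.9, 53.9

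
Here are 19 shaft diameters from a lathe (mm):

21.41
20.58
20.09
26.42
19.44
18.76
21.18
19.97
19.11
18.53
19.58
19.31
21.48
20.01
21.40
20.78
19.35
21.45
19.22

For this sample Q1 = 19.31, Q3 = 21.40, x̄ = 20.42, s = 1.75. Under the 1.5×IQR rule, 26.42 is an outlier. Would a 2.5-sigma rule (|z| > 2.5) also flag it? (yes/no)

yes

z = (26.42 − 20.42) / 1.75 = 3.43.
|z| = 3.43 > 2.5.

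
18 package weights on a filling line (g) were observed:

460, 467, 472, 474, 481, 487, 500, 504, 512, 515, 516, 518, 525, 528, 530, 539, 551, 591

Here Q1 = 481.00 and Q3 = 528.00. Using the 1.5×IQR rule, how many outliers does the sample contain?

IQR = 47.00; fences at 481.00 − 70.50 = 410.50 and 528.00 + 70.50 = 598.50.
Every value lies within the cutoffs.

0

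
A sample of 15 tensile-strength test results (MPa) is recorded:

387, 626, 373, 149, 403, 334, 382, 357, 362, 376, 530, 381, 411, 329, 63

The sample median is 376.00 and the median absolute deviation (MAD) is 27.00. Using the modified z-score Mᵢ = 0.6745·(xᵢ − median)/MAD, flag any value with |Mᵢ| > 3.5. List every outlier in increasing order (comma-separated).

63, 149, 530, 626

|Mᵢ| > 3.5 ⇔ |xᵢ − 376.00| > 3.5·27.00/0.6745 = 140.10.
So outliers lie outside [235.90, 516.10].
63: M = -7.82 → outlier.
149: M = -5.67 → outlier.
530: M = 3.85 → outlier.
626: M = 6.25 → outlier.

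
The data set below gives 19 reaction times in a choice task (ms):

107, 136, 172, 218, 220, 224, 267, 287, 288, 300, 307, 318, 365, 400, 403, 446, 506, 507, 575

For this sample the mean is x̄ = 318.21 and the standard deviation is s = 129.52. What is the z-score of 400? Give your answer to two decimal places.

0.63

z = (400 − 318.21) / 129.52 = 0.63.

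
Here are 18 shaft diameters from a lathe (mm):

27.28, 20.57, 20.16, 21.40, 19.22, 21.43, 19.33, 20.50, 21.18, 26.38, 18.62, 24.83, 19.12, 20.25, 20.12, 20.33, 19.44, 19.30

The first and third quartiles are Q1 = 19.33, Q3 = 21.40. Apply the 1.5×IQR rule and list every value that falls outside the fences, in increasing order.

24.83, 26.38, 27.28

IQR = Q3 − Q1 = 21.40 − 19.33 = 2.07.
Lower fence = Q1 − 1.5·IQR = 19.33 − 3.105 = 16.225.
Upper fence = Q3 + 1.5·IQR = 21.40 + 3.105 = 24.505.
24.83 > 24.505 → outlier.
26.38 > 24.505 → outlier.
27.28 > 24.505 → outlier.
All remaining values lie within [16.225, 24.505].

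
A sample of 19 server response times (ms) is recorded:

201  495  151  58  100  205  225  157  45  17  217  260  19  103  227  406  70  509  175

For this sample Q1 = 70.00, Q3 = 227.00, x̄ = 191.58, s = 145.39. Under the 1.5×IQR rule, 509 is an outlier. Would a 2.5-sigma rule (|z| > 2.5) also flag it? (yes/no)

z = (509 − 191.58) / 145.39 = 2.18.
|z| = 2.18 ≤ 2.5.

no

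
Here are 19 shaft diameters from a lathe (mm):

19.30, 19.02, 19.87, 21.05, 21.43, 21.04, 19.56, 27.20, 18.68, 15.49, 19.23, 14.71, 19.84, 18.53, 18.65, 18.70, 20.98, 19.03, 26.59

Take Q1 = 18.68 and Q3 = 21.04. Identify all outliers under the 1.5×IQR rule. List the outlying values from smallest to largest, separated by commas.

14.71, 26.59, 27.20

IQR = Q3 − Q1 = 21.04 − 18.68 = 2.36.
Lower fence = Q1 − 1.5·IQR = 18.68 − 3.54 = 15.14.
Upper fence = Q3 + 1.5·IQR = 21.04 + 3.54 = 24.58.
14.71 < 15.14 → outlier.
26.59 > 24.58 → outlier.
27.20 > 24.58 → outlier.
All remaining values lie within [15.14, 24.58].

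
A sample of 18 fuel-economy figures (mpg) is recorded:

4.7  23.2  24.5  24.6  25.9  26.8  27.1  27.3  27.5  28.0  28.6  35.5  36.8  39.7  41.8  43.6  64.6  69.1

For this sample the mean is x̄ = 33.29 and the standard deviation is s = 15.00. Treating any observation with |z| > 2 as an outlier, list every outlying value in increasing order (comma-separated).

Cutoffs at x̄ ± 2s: 33.29 ± 2·15.00 = [3.29, 63.29].
64.6: z = 2.09, |z| > 2 → outlier.
69.1: z = 2.39, |z| > 2 → outlier.
Every other value lies within [3.29, 63.29].

64.6, 69.1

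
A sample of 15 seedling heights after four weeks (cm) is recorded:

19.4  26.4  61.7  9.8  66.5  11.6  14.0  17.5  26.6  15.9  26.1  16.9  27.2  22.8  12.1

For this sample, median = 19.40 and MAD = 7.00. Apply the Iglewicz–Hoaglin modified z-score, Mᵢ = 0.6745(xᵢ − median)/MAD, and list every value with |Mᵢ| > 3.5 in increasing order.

|Mᵢ| > 3.5 ⇔ |xᵢ − 19.40| > 3.5·7.00/0.6745 = 36.32.
So outliers lie outside [-16.92, 55.72].
61.7: M = 4.08 → outlier.
66.5: M = 4.54 → outlier.

61.7, 66.5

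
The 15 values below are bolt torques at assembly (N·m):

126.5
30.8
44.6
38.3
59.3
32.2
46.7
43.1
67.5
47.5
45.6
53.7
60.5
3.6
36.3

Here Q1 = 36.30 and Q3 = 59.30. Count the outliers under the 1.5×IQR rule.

1

IQR = 23.00; fences at 36.30 − 34.50 = 1.80 and 59.30 + 34.50 = 93.80.
Outside the cutoffs: 126.5.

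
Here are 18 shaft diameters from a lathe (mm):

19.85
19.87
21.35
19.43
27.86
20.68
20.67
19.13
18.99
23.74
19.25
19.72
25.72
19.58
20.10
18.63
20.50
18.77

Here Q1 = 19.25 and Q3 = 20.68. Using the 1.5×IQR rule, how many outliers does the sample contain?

IQR = 1.43; fences at 19.25 − 2.145 = 17.105 and 20.68 + 2.145 = 22.825.
Outside the cutoffs: 23.74, 25.72, 27.86.

3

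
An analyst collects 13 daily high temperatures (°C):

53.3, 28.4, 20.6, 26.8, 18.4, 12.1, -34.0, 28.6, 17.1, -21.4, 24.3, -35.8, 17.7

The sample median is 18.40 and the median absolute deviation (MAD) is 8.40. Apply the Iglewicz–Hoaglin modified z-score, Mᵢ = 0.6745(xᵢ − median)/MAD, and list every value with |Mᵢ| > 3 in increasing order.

-35.8, -34.0, -21.4

|Mᵢ| > 3 ⇔ |xᵢ − 18.40| > 3·8.40/0.6745 = 37.36.
So outliers lie outside [-18.96, 55.76].
-35.8: M = -4.35 → outlier.
-34.0: M = -4.21 → outlier.
-21.4: M = -3.20 → outlier.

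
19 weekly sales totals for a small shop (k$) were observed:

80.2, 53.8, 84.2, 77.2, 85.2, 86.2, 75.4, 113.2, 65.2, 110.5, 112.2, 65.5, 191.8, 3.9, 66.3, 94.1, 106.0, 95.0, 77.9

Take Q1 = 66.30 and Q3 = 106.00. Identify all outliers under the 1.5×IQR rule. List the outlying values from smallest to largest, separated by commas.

IQR = Q3 − Q1 = 106.00 − 66.30 = 39.70.
Lower fence = Q1 − 1.5·IQR = 66.30 − 59.55 = 6.75.
Upper fence = Q3 + 1.5·IQR = 106.00 + 59.55 = 165.55.
3.9 < 6.75 → outlier.
191.8 > 165.55 → outlier.
All remaining values lie within [6.75, 165.55].

3.9, 191.8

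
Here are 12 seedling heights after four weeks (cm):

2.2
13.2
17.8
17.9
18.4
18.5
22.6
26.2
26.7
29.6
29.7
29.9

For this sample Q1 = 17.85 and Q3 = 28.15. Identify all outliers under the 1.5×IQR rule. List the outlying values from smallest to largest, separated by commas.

IQR = Q3 − Q1 = 28.15 − 17.85 = 10.30.
Lower fence = Q1 − 1.5·IQR = 17.85 − 15.45 = 2.40.
Upper fence = Q3 + 1.5·IQR = 28.15 + 15.45 = 43.60.
2.2 < 2.40 → outlier.
All remaining values lie within [2.40, 43.60].

2.2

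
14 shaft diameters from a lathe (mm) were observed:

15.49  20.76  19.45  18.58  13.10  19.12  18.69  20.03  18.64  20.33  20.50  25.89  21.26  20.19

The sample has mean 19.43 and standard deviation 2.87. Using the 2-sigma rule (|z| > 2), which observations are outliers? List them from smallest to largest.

Cutoffs at x̄ ± 2s: 19.43 ± 2·2.87 = [13.69, 25.17].
13.10: z = -2.21, |z| > 2 → outlier.
25.89: z = 2.25, |z| > 2 → outlier.
Every other value lies within [13.69, 25.17].

13.10, 25.89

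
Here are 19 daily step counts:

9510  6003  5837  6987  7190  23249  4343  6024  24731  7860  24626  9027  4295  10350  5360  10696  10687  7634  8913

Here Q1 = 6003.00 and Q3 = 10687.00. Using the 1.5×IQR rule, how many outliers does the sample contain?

3

IQR = 4684.00; fences at 6003.00 − 7026.00 = -1023.00 and 10687.00 + 7026.00 = 17713.00.
Outside the cutoffs: 23249, 24626, 24731.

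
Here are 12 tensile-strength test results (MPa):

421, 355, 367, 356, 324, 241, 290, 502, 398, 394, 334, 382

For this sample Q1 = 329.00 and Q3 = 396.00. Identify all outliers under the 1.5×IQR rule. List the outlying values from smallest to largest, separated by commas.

502

IQR = Q3 − Q1 = 396.00 − 329.00 = 67.00.
Lower fence = Q1 − 1.5·IQR = 329.00 − 100.50 = 228.50.
Upper fence = Q3 + 1.5·IQR = 396.00 + 100.50 = 496.50.
502 > 496.50 → outlier.
All remaining values lie within [228.50, 496.50].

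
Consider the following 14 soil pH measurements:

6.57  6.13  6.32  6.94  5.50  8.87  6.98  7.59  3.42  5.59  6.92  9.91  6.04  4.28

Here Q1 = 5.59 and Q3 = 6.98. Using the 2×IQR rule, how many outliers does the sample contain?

IQR = 1.39; fences at 5.59 − 2.78 = 2.81 and 6.98 + 2.78 = 9.76.
Outside the cutoffs: 9.91.

1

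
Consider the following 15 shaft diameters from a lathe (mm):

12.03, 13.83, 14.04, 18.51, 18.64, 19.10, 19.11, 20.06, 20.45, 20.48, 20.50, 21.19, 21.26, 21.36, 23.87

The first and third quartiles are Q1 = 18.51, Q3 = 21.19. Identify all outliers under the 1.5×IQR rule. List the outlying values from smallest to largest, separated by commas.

12.03, 13.83, 14.04

IQR = Q3 − Q1 = 21.19 − 18.51 = 2.68.
Lower fence = Q1 − 1.5·IQR = 18.51 − 4.02 = 14.49.
Upper fence = Q3 + 1.5·IQR = 21.19 + 4.02 = 25.21.
12.03 < 14.49 → outlier.
13.83 < 14.49 → outlier.
14.04 < 14.49 → outlier.
All remaining values lie within [14.49, 25.21].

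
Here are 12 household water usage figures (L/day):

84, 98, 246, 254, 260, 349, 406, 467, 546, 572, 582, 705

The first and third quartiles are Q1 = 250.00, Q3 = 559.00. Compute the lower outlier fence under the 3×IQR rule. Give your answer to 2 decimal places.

IQR = Q3 − Q1 = 559.00 − 250.00 = 309.00.
Lower fence = Q1 − 3·IQR = 250.00 − 927.00 = -677.00.
Upper fence = Q3 + 3·IQR = 559.00 + 927.00 = 1486.00.

-677.00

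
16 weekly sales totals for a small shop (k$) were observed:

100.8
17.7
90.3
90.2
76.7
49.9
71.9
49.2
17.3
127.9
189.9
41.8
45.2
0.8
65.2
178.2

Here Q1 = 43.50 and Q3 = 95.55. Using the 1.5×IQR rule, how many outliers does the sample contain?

2

IQR = 52.05; fences at 43.50 − 78.075 = -34.575 and 95.55 + 78.075 = 173.625.
Outside the cutoffs: 178.2, 189.9.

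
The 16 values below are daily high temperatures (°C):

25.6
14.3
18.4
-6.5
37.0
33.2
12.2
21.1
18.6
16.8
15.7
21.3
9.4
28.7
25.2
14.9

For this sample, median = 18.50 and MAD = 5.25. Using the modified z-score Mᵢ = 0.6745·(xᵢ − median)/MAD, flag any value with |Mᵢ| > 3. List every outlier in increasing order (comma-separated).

-6.5

|Mᵢ| > 3 ⇔ |xᵢ − 18.50| > 3·5.25/0.6745 = 23.35.
So outliers lie outside [-4.85, 41.85].
-6.5: M = -3.21 → outlier.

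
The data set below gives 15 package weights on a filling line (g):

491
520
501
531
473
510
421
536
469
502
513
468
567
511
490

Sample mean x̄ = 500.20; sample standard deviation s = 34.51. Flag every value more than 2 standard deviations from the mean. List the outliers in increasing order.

Cutoffs at x̄ ± 2s: 500.20 ± 2·34.51 = [431.18, 569.22].
421: z = -2.29, |z| > 2 → outlier.
Every other value lies within [431.18, 569.22].

421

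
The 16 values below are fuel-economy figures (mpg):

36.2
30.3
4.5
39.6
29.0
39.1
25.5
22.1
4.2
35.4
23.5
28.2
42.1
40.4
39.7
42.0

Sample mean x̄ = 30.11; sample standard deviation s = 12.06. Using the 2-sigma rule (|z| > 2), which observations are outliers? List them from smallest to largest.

4.2, 4.5

Cutoffs at x̄ ± 2s: 30.11 ± 2·12.06 = [5.99, 54.23].
4.2: z = -2.15, |z| > 2 → outlier.
4.5: z = -2.12, |z| > 2 → outlier.
Every other value lies within [5.99, 54.23].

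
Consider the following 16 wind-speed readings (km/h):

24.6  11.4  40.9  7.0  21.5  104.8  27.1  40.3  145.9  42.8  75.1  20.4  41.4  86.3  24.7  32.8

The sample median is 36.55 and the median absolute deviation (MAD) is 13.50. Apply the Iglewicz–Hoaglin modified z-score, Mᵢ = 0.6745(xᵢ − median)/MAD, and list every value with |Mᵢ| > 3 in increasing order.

|Mᵢ| > 3 ⇔ |xᵢ − 36.55| > 3·13.50/0.6745 = 60.04.
So outliers lie outside [-23.49, 96.59].
104.8: M = 3.41 → outlier.
145.9: M = 5.46 → outlier.

104.8, 145.9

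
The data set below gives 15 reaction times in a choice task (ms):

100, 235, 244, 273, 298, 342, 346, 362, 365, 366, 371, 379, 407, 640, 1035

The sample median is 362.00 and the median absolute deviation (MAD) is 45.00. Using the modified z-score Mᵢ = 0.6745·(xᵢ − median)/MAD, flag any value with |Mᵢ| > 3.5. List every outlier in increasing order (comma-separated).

|Mᵢ| > 3.5 ⇔ |xᵢ − 362.00| > 3.5·45.00/0.6745 = 233.51.
So outliers lie outside [128.49, 595.51].
100: M = -3.93 → outlier.
640: M = 4.17 → outlier.
1035: M = 10.09 → outlier.

100, 640, 1035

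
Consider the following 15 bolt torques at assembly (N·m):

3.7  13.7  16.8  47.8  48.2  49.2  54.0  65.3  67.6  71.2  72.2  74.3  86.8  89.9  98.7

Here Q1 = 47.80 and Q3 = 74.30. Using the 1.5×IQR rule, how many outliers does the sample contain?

1

IQR = 26.50; fences at 47.80 − 39.75 = 8.05 and 74.30 + 39.75 = 114.05.
Outside the cutoffs: 3.7.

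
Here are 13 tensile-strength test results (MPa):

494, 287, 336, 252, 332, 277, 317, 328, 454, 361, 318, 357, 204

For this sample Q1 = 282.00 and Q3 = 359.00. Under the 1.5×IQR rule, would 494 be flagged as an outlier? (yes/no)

yes

IQR = Q3 − Q1 = 359.00 − 282.00 = 77.00.
Lower fence = Q1 − 1.5·IQR = 282.00 − 115.50 = 166.50.
Upper fence = Q3 + 1.5·IQR = 359.00 + 115.50 = 474.50.
494 lies above the upper fence.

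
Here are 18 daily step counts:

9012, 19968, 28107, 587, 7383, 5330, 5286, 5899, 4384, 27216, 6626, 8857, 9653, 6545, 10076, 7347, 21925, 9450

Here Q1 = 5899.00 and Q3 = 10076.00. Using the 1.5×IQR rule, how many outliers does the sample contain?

4

IQR = 4177.00; fences at 5899.00 − 6265.50 = -366.50 and 10076.00 + 6265.50 = 16341.50.
Outside the cutoffs: 19968, 21925, 27216, 28107.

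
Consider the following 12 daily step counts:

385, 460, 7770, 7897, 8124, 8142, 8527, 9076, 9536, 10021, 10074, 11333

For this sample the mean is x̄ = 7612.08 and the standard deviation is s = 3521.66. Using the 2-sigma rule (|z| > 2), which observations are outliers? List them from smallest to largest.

Cutoffs at x̄ ± 2s: 7612.08 ± 2·3521.66 = [568.76, 14655.40].
385: z = -2.05, |z| > 2 → outlier.
460: z = -2.03, |z| > 2 → outlier.
Every other value lies within [568.76, 14655.40].

385, 460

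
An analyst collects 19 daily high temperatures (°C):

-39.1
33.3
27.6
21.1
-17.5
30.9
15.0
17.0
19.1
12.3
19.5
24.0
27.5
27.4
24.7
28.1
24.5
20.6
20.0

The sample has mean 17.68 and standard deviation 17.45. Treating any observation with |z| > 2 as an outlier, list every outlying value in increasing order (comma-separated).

-39.1, -17.5

Cutoffs at x̄ ± 2s: 17.68 ± 2·17.45 = [-17.22, 52.58].
-39.1: z = -3.25, |z| > 2 → outlier.
-17.5: z = -2.02, |z| > 2 → outlier.
Every other value lies within [-17.22, 52.58].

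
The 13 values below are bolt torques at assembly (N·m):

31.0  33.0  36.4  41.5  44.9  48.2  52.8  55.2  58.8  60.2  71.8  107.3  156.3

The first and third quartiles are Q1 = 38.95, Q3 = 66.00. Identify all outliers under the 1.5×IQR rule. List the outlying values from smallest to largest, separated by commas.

IQR = Q3 − Q1 = 66.00 − 38.95 = 27.05.
Lower fence = Q1 − 1.5·IQR = 38.95 − 40.575 = -1.625.
Upper fence = Q3 + 1.5·IQR = 66.00 + 40.575 = 106.575.
107.3 > 106.575 → outlier.
156.3 > 106.575 → outlier.
All remaining values lie within [-1.625, 106.575].

107.3, 156.3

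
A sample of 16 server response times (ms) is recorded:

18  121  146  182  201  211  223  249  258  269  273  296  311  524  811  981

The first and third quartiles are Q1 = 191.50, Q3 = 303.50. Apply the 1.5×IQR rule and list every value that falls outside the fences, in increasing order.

IQR = Q3 − Q1 = 303.50 − 191.50 = 112.00.
Lower fence = Q1 − 1.5·IQR = 191.50 − 168.00 = 23.50.
Upper fence = Q3 + 1.5·IQR = 303.50 + 168.00 = 471.50.
18 < 23.50 → outlier.
524 > 471.50 → outlier.
811 > 471.50 → outlier.
981 > 471.50 → outlier.
All remaining values lie within [23.50, 471.50].

18, 524, 811, 981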